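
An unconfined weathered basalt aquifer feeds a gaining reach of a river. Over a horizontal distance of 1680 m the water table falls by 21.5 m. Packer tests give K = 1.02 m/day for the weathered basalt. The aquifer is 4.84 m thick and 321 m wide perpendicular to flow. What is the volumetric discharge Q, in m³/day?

20.3

Cross-sectional area A = 321 × 4.84 = 1554 m².
Hydraulic gradient i = Δh / L = 21.5 / 1680 = 0.01280.
Darcy's law: Q = K · A · i = 1.020 × 1554 × 0.01280 = 20.28 m³/day.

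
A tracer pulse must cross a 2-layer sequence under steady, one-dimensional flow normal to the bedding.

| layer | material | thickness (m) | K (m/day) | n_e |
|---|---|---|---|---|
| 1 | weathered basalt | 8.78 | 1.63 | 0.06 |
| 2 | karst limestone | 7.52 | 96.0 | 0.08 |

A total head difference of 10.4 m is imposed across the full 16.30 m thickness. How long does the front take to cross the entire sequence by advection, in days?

0.593

With flow normal to the layers, continuity requires the same specific discharge q through every layer.
Σ(b_i/K_i) = 8.78/1.63 + 7.52/96.0 = 5.465 d.
q = Δh / Σ(b_i/K_i) = 10.4 / 5.465 = 1.903 m/day.
In each layer the seepage velocity is v_i = q/n_i, so the layer transit time is t_i = b_i·n_i / q:
  layer 1 (weathered basalt): t_1 = 8.78 × 0.06 / 1.903 = 0.2768 d
  layer 2 (karst limestone): t_2 = 7.52 × 0.08 / 1.903 = 0.3161 d
Total t = Σ t_i = 0.5929 days.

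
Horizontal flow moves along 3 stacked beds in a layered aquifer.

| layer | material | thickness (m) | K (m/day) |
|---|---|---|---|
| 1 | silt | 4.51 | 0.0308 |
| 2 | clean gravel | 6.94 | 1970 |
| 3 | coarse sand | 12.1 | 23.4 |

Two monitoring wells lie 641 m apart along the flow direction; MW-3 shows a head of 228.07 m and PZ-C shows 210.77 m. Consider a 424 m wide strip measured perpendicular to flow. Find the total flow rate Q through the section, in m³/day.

160000

Flow is parallel to layering, so each bed carries its own Darcy discharge and the transmissivities add.
Σ(K_i·b_i) = 0.0308×4.51 + 1970×6.94 + 23.4×12.1 = 13955 m²/day.
Hydraulic gradient i = (228.07 − 210.77) / 641 = 17.3 / 641 = 0.02699.
Q = Σ(K_i·b_i) · W · i = 13955 × 424 × 0.02699 = 1.597e+05 m³/day.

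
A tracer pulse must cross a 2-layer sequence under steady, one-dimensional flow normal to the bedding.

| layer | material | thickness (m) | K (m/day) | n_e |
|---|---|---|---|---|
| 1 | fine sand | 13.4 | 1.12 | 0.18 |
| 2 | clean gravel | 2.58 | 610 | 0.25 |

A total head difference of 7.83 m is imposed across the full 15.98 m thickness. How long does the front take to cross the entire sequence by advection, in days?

With flow normal to the layers, continuity requires the same specific discharge q through every layer.
Σ(b_i/K_i) = 13.4/1.12 + 2.58/610 = 11.97 d.
q = Δh / Σ(b_i/K_i) = 7.83 / 11.97 = 0.6542 m/day.
In each layer the seepage velocity is v_i = q/n_i, so the layer transit time is t_i = b_i·n_i / q:
  layer 1 (fine sand): t_1 = 13.4 × 0.18 / 0.6542 = 3.687 d
  layer 2 (clean gravel): t_2 = 2.58 × 0.25 / 0.6542 = 0.9859 d
Total t = Σ t_i = 4.673 days.

4.67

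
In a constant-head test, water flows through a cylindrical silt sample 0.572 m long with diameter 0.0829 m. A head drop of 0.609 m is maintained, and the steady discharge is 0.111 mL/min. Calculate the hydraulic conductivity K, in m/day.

Cross-sectional area A = π·(d/2)² = π × (0.0829/2)² = 0.005398 m².
Convert discharge: 0.111 mL/min = 1.850e-09 m³/s.
Darcy's law rearranged: K = Q·L / (A·Δh) = 1.850e-09 × 0.572 / (0.005398 × 0.609) = 3.219e-07 m/s = 0.02781 m/day.

0.0278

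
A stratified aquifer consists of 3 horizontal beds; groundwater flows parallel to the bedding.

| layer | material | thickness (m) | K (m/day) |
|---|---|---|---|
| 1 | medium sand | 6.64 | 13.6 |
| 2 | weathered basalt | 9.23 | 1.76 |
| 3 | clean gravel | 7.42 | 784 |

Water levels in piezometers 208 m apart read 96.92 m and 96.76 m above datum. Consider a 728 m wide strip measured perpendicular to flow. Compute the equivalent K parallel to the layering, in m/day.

Flow is parallel to layering, so each bed carries its own Darcy discharge and the transmissivities add.
Σ(K_i·b_i) = 13.6×6.64 + 1.76×9.23 + 784×7.42 = 5924 m²/day.
Total thickness b = 23.29 m, so K_eq = Σ(K_i·b_i)/b = 254.4 m/day.

254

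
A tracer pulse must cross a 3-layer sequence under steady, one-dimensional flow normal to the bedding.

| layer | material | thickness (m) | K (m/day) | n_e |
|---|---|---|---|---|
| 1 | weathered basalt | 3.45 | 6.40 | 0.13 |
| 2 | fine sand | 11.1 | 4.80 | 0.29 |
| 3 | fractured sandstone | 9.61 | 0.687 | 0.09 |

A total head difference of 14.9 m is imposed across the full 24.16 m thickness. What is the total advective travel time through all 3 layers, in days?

With flow normal to the layers, continuity requires the same specific discharge q through every layer.
Σ(b_i/K_i) = 3.45/6.40 + 11.1/4.80 + 9.61/0.687 = 16.84 d.
q = Δh / Σ(b_i/K_i) = 14.9 / 16.84 = 0.8848 m/day.
In each layer the seepage velocity is v_i = q/n_i, so the layer transit time is t_i = b_i·n_i / q:
  layer 1 (weathered basalt): t_1 = 3.45 × 0.13 / 0.8848 = 0.5069 d
  layer 2 (fine sand): t_2 = 11.1 × 0.29 / 0.8848 = 3.638 d
  layer 3 (fractured sandstone): t_3 = 9.61 × 0.09 / 0.8848 = 0.9775 d
Total t = Σ t_i = 5.122 days.

5.12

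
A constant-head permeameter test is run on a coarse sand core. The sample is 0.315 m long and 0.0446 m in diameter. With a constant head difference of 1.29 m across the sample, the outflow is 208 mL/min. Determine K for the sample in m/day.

46.8

Cross-sectional area A = π·(d/2)² = π × (0.0446/2)² = 0.001562 m².
Convert discharge: 208 mL/min = 3.467e-06 m³/s.
Darcy's law rearranged: K = Q·L / (A·Δh) = 3.467e-06 × 0.315 / (0.001562 × 1.29) = 0.0005418 m/s = 46.82 m/day.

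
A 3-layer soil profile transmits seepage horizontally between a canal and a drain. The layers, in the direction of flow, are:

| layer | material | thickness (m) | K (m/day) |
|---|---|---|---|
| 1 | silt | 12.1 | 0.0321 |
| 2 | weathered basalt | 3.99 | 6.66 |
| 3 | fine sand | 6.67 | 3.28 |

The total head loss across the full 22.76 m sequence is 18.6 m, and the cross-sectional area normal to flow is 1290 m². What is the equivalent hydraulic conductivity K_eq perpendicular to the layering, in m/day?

Flow is perpendicular to layering, so the layers act in series and the equivalent K is the thickness-weighted harmonic mean.
Total thickness L = 12.1 + 3.99 + 6.67 = 22.76 m.
Σ(b_i/K_i) = 12.1/0.0321 + 3.99/6.66 + 6.67/3.28 = 379.6 d.
K_eq = L / Σ(b_i/K_i) = 22.76 / 379.6 = 0.05996 m/day.

0.0600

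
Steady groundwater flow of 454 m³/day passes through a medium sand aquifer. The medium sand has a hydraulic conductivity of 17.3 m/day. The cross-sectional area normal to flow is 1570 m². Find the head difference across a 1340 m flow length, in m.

From Q = K·A·i, i = Q / (K·A) = 454 / (17.30 × 1570) = 0.01672.
Head loss Δh = i · L = 0.01672 × 1340 = 22.40 m.

22.4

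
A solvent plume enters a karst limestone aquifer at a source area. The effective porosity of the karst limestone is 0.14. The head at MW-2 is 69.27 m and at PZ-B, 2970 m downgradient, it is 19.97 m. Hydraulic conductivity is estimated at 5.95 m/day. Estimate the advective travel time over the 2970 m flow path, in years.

Hydraulic gradient i = (69.27 − 19.97) / 2970 = 49.3 / 2970 = 0.01660.
Darcy flux q = K · i = 5.950 × 0.01660 = 0.09877 m/day.
Seepage velocity v = q / n_e = 0.09877 / 0.14 = 0.7055 m/day.
Travel time t = L / v = 2970 / 0.7055 = 4210 days = 11.53 years.

11.5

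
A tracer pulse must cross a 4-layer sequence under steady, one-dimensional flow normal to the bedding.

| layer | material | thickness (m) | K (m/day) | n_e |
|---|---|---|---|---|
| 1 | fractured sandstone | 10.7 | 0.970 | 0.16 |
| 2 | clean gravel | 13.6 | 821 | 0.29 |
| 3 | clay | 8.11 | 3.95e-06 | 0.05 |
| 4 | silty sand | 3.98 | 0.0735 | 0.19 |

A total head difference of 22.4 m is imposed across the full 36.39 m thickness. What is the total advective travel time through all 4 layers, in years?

With flow normal to the layers, continuity requires the same specific discharge q through every layer.
Σ(b_i/K_i) = 10.7/0.970 + 13.6/821 + 8.11/3.95e-06 + 3.98/0.0735 = 2.053e+06 d.
q = Δh / Σ(b_i/K_i) = 22.4 / 2.053e+06 = 1.091e-05 m/day.
In each layer the seepage velocity is v_i = q/n_i, so the layer transit time is t_i = b_i·n_i / q:
  layer 1 (fractured sandstone): t_1 = 10.7 × 0.16 / 1.091e-05 = 1.569e+05 d
  layer 2 (clean gravel): t_2 = 13.6 × 0.29 / 1.091e-05 = 3.615e+05 d
  layer 3 (clay): t_3 = 8.11 × 0.05 / 1.091e-05 = 37169 d
  layer 4 (silty sand): t_4 = 3.98 × 0.19 / 1.091e-05 = 69315 d
Total t = Σ t_i = 6.249e+05 days = 1711 years.

1710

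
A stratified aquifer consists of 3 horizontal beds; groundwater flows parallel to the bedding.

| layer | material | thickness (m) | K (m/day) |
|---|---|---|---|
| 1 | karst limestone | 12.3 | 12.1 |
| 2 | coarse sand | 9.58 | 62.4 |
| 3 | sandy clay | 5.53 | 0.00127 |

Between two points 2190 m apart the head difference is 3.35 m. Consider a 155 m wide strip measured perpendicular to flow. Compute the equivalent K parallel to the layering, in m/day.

27.2

Flow is parallel to layering, so each bed carries its own Darcy discharge and the transmissivities add.
Σ(K_i·b_i) = 12.1×12.3 + 62.4×9.58 + 0.00127×5.53 = 746.6 m²/day.
Total thickness b = 27.41 m, so K_eq = Σ(K_i·b_i)/b = 27.24 m/day.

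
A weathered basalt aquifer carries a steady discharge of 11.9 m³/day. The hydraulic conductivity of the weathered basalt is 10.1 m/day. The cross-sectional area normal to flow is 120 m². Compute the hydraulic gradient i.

From Q = K·A·i, i = Q / (K·A) = 11.9 / (10.10 × 120.0) = 0.009818.

0.00982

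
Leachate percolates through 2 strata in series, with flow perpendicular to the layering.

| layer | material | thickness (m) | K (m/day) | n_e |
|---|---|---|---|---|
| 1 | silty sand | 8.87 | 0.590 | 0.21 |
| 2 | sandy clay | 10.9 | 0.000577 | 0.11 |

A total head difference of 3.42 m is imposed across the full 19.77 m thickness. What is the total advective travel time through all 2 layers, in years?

With flow normal to the layers, continuity requires the same specific discharge q through every layer.
Σ(b_i/K_i) = 8.87/0.590 + 10.9/0.000577 = 18906 d.
q = Δh / Σ(b_i/K_i) = 3.42 / 18906 = 0.0001809 m/day.
In each layer the seepage velocity is v_i = q/n_i, so the layer transit time is t_i = b_i·n_i / q:
  layer 1 (silty sand): t_1 = 8.87 × 0.21 / 0.0001809 = 10297 d
  layer 2 (sandy clay): t_2 = 10.9 × 0.11 / 0.0001809 = 6628 d
Total t = Σ t_i = 16925 days = 46.34 years.

46.3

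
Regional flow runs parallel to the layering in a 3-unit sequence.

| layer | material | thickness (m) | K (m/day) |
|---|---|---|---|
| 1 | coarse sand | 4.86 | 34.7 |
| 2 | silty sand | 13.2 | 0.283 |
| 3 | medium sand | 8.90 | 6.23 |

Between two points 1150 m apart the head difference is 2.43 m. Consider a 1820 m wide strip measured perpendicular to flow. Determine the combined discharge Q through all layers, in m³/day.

Flow is parallel to layering, so each bed carries its own Darcy discharge and the transmissivities add.
Σ(K_i·b_i) = 34.7×4.86 + 0.283×13.2 + 6.23×8.90 = 227.8 m²/day.
Hydraulic gradient i = Δh / L = 2.43 / 1150 = 0.002113.
Q = Σ(K_i·b_i) · W · i = 227.8 × 1820 × 0.002113 = 876.2 m³/day.

876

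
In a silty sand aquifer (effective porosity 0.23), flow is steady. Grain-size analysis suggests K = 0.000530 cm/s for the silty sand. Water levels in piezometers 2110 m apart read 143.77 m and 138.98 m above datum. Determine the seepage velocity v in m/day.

Convert K: 0.000530 cm/s × 864 = 0.4579 m/day.
Hydraulic gradient i = (143.77 − 138.98) / 2110 = 4.79 / 2110 = 0.002270.
Darcy flux q = K · i = 0.4579 × 0.002270 = 0.001040 m/day.
Seepage velocity v = q / n_e = 0.001040 / 0.23 = 0.004520 m/day.

0.00452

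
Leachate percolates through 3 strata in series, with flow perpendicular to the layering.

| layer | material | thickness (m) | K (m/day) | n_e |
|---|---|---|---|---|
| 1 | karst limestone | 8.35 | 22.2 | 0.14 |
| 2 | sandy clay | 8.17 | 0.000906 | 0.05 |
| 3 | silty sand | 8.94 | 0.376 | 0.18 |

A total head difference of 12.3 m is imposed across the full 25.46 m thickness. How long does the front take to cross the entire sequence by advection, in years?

6.41

With flow normal to the layers, continuity requires the same specific discharge q through every layer.
Σ(b_i/K_i) = 8.35/22.2 + 8.17/0.000906 + 8.94/0.376 = 9042 d.
q = Δh / Σ(b_i/K_i) = 12.3 / 9042 = 0.001360 m/day.
In each layer the seepage velocity is v_i = q/n_i, so the layer transit time is t_i = b_i·n_i / q:
  layer 1 (karst limestone): t_1 = 8.35 × 0.14 / 0.001360 = 859.3 d
  layer 2 (sandy clay): t_2 = 8.17 × 0.05 / 0.001360 = 300.3 d
  layer 3 (silty sand): t_3 = 8.94 × 0.18 / 0.001360 = 1183 d
Total t = Σ t_i = 2343 days = 6.414 years.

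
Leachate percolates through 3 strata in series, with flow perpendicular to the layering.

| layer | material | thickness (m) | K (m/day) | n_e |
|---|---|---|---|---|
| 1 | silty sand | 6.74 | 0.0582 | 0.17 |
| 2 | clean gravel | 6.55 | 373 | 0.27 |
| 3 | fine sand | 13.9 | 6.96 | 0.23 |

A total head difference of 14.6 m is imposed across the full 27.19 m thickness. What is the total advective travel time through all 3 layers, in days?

49.3

With flow normal to the layers, continuity requires the same specific discharge q through every layer.
Σ(b_i/K_i) = 6.74/0.0582 + 6.55/373 + 13.9/6.96 = 117.8 d.
q = Δh / Σ(b_i/K_i) = 14.6 / 117.8 = 0.1239 m/day.
In each layer the seepage velocity is v_i = q/n_i, so the layer transit time is t_i = b_i·n_i / q:
  layer 1 (silty sand): t_1 = 6.74 × 0.17 / 0.1239 = 9.247 d
  layer 2 (clean gravel): t_2 = 6.55 × 0.27 / 0.1239 = 14.27 d
  layer 3 (fine sand): t_3 = 13.9 × 0.23 / 0.1239 = 25.80 d
Total t = Σ t_i = 49.32 days.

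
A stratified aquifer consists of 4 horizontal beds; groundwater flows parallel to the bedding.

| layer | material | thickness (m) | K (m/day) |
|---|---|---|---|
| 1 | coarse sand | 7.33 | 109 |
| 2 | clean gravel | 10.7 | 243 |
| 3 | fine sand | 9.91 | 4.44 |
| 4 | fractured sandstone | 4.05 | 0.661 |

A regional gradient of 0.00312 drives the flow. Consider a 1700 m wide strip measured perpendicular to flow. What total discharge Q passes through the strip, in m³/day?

18300

Flow is parallel to layering, so each bed carries its own Darcy discharge and the transmissivities add.
Σ(K_i·b_i) = 109×7.33 + 243×10.7 + 4.44×9.91 + 0.661×4.05 = 3446 m²/day.
Hydraulic gradient i = 0.00312.
Q = Σ(K_i·b_i) · W · i = 3446 × 1700 × 0.003120 = 18276 m³/day.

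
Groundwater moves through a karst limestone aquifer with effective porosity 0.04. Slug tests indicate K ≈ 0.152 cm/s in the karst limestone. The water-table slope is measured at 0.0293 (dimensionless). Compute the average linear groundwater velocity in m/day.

Convert K: 0.152 cm/s × 864 = 131.3 m/day.
Hydraulic gradient i = 0.0293.
Darcy flux q = K · i = 131.3 × 0.02930 = 3.848 m/day.
Seepage velocity v = q / n_e = 3.848 / 0.04 = 96.20 m/day.

96.2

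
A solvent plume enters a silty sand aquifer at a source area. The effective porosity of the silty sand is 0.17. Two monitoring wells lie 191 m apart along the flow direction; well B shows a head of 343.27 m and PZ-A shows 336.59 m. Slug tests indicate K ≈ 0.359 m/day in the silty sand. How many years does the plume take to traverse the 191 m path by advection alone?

Hydraulic gradient i = (343.27 − 336.59) / 191 = 6.68 / 191 = 0.03497.
Darcy flux q = K · i = 0.3590 × 0.03497 = 0.01256 m/day.
Seepage velocity v = q / n_e = 0.01256 / 0.17 = 0.07386 m/day.
Travel time t = L / v = 191 / 0.07386 = 2586 days = 7.080 years.

7.08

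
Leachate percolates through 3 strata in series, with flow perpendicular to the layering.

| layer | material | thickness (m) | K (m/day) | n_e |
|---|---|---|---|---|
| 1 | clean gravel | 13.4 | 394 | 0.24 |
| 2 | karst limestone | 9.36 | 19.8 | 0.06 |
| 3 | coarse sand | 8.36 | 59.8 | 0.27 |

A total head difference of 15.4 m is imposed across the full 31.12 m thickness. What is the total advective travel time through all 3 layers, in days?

With flow normal to the layers, continuity requires the same specific discharge q through every layer.
Σ(b_i/K_i) = 13.4/394 + 9.36/19.8 + 8.36/59.8 = 0.6465 d.
q = Δh / Σ(b_i/K_i) = 15.4 / 0.6465 = 23.82 m/day.
In each layer the seepage velocity is v_i = q/n_i, so the layer transit time is t_i = b_i·n_i / q:
  layer 1 (clean gravel): t_1 = 13.4 × 0.24 / 23.82 = 0.1350 d
  layer 2 (karst limestone): t_2 = 9.36 × 0.06 / 23.82 = 0.02358 d
  layer 3 (coarse sand): t_3 = 8.36 × 0.27 / 23.82 = 0.09476 d
Total t = Σ t_i = 0.2534 days.

0.253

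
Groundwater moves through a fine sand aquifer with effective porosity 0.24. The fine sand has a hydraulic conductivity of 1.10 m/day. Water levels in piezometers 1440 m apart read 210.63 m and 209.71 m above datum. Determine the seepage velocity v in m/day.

0.00293

Hydraulic gradient i = (210.63 − 209.71) / 1440 = 0.92 / 1440 = 0.0006389.
Darcy flux q = K · i = 1.100 × 0.0006389 = 0.0007028 m/day.
Seepage velocity v = q / n_e = 0.0007028 / 0.24 = 0.002928 m/day.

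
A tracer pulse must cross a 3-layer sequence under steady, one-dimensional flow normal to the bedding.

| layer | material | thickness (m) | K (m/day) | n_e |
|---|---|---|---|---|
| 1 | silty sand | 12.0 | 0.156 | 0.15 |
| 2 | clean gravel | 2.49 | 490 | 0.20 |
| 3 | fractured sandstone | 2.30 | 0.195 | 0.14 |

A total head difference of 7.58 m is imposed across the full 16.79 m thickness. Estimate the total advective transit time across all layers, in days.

With flow normal to the layers, continuity requires the same specific discharge q through every layer.
Σ(b_i/K_i) = 12.0/0.156 + 2.49/490 + 2.30/0.195 = 88.72 d.
q = Δh / Σ(b_i/K_i) = 7.58 / 88.72 = 0.08543 m/day.
In each layer the seepage velocity is v_i = q/n_i, so the layer transit time is t_i = b_i·n_i / q:
  layer 1 (silty sand): t_1 = 12.0 × 0.15 / 0.08543 = 21.07 d
  layer 2 (clean gravel): t_2 = 2.49 × 0.20 / 0.08543 = 5.829 d
  layer 3 (fractured sandstone): t_3 = 2.30 × 0.14 / 0.08543 = 3.769 d
Total t = Σ t_i = 30.67 days.

30.7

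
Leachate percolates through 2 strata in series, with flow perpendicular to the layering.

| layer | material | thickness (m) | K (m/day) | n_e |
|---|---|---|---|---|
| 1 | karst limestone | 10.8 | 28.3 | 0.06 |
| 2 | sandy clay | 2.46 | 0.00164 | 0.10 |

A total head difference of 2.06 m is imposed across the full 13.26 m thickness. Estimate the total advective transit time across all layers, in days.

651

With flow normal to the layers, continuity requires the same specific discharge q through every layer.
Σ(b_i/K_i) = 10.8/28.3 + 2.46/0.00164 = 1500 d.
q = Δh / Σ(b_i/K_i) = 2.06 / 1500 = 0.001373 m/day.
In each layer the seepage velocity is v_i = q/n_i, so the layer transit time is t_i = b_i·n_i / q:
  layer 1 (karst limestone): t_1 = 10.8 × 0.06 / 0.001373 = 472.0 d
  layer 2 (sandy clay): t_2 = 2.46 × 0.10 / 0.001373 = 179.2 d
Total t = Σ t_i = 651.1 days.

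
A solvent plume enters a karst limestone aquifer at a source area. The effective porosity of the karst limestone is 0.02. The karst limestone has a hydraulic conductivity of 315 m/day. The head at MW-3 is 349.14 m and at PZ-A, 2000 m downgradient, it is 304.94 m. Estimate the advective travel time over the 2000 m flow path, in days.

Hydraulic gradient i = (349.14 − 304.94) / 2000 = 44.2 / 2000 = 0.02210.
Darcy flux q = K · i = 315.0 × 0.02210 = 6.962 m/day.
Seepage velocity v = q / n_e = 6.962 / 0.02 = 348.1 m/day.
Travel time t = L / v = 2000 / 348.1 = 5.746 days.

5.75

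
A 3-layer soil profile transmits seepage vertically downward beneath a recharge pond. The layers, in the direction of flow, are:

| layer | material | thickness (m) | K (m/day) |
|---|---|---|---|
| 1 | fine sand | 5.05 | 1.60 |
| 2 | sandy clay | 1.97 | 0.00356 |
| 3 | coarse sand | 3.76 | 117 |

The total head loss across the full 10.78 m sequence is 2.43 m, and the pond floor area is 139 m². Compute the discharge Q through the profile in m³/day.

Flow is perpendicular to layering, so the layers act in series and the equivalent K is the thickness-weighted harmonic mean.
Total thickness L = 5.05 + 1.97 + 3.76 = 10.78 m.
Σ(b_i/K_i) = 5.05/1.60 + 1.97/0.00356 + 3.76/117 = 556.6 d.
K_eq = L / Σ(b_i/K_i) = 10.78 / 556.6 = 0.01937 m/day.
Q = K_eq · A · (Δh/L) = 0.01937 × 139 × (2.43/10.78) = 0.6069 m³/day.

0.607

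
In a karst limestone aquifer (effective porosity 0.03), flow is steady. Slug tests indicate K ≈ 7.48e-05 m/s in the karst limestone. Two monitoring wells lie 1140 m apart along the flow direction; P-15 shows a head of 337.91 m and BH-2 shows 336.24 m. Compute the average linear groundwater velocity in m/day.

0.316

Convert K: 7.48e-05 m/s × 86400 = 6.463 m/day.
Hydraulic gradient i = (337.91 − 336.24) / 1140 = 1.67 / 1140 = 0.001465.
Darcy flux q = K · i = 6.463 × 0.001465 = 0.009467 m/day.
Seepage velocity v = q / n_e = 0.009467 / 0.03 = 0.3156 m/day.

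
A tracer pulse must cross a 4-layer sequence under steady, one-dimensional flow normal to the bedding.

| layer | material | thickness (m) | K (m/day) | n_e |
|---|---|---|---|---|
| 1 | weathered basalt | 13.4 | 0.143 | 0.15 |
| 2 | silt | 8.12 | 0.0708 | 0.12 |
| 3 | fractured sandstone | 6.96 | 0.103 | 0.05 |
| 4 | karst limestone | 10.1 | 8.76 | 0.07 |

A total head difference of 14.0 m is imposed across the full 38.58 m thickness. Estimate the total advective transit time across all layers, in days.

With flow normal to the layers, continuity requires the same specific discharge q through every layer.
Σ(b_i/K_i) = 13.4/0.143 + 8.12/0.0708 + 6.96/0.103 + 10.1/8.76 = 277.1 d.
q = Δh / Σ(b_i/K_i) = 14.0 / 277.1 = 0.05052 m/day.
In each layer the seepage velocity is v_i = q/n_i, so the layer transit time is t_i = b_i·n_i / q:
  layer 1 (weathered basalt): t_1 = 13.4 × 0.15 / 0.05052 = 39.79 d
  layer 2 (silt): t_2 = 8.12 × 0.12 / 0.05052 = 19.29 d
  layer 3 (fractured sandstone): t_3 = 6.96 × 0.05 / 0.05052 = 6.888 d
  layer 4 (karst limestone): t_4 = 10.1 × 0.07 / 0.05052 = 13.99 d
Total t = Σ t_i = 79.96 days.

80.0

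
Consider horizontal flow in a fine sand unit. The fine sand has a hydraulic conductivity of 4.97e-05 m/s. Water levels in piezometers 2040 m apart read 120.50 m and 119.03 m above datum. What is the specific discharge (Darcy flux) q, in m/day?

0.00309

Convert K: 4.97e-05 m/s × 86400 = 4.294 m/day.
Hydraulic gradient i = (120.50 − 119.03) / 2040 = 1.47 / 2040 = 0.0007206.
Specific discharge q = K · i = 4.294 × 0.0007206 = 0.003094 m/day.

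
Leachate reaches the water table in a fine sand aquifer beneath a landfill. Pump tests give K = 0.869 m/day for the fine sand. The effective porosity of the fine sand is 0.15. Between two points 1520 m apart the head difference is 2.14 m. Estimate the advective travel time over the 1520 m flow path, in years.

510

Hydraulic gradient i = Δh / L = 2.14 / 1520 = 0.001408.
Darcy flux q = K · i = 0.8690 × 0.001408 = 0.001223 m/day.
Seepage velocity v = q / n_e = 0.001223 / 0.15 = 0.008156 m/day.
Travel time t = L / v = 1520 / 0.008156 = 1.864e+05 days = 510.2 years.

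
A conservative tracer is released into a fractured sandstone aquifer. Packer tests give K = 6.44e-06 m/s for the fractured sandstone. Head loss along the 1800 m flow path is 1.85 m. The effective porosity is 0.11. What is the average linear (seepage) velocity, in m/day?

0.00520

Convert K: 6.44e-06 m/s × 86400 = 0.5564 m/day.
Hydraulic gradient i = Δh / L = 1.85 / 1800 = 0.001028.
Darcy flux q = K · i = 0.5564 × 0.001028 = 0.0005719 m/day.
Seepage velocity v = q / n_e = 0.0005719 / 0.11 = 0.005199 m/day.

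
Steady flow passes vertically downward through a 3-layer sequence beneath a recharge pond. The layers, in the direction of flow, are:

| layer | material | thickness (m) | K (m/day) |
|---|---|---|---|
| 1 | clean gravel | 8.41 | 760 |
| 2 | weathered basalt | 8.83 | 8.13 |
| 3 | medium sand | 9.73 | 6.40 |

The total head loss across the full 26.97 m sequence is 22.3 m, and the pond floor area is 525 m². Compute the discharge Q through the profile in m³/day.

4470

Flow is perpendicular to layering, so the layers act in series and the equivalent K is the thickness-weighted harmonic mean.
Total thickness L = 8.41 + 8.83 + 9.73 = 26.97 m.
Σ(b_i/K_i) = 8.41/760 + 8.83/8.13 + 9.73/6.40 = 2.617 d.
K_eq = L / Σ(b_i/K_i) = 26.97 / 2.617 = 10.30 m/day.
Q = K_eq · A · (Δh/L) = 10.30 × 525 × (22.3/26.97) = 4473 m³/day.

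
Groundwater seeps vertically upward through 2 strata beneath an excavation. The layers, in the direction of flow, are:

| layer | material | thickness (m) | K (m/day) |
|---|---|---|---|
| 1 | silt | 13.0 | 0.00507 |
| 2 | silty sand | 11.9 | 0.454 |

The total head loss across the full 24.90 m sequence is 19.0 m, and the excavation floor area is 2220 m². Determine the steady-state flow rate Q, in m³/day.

16.3

Flow is perpendicular to layering, so the layers act in series and the equivalent K is the thickness-weighted harmonic mean.
Total thickness L = 13.0 + 11.9 = 24.90 m.
Σ(b_i/K_i) = 13.0/0.00507 + 11.9/0.454 = 2590 d.
K_eq = L / Σ(b_i/K_i) = 24.90 / 2590 = 0.009613 m/day.
Q = K_eq · A · (Δh/L) = 0.009613 × 2220 × (19.0/24.90) = 16.28 m³/day.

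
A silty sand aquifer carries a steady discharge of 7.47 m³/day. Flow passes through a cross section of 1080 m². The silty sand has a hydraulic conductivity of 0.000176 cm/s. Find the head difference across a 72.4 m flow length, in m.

Convert K: 0.000176 cm/s × 864 = 0.1521 m/day.
From Q = K·A·i, i = Q / (K·A) = 7.47 / (0.1521 × 1080) = 0.04549.
Head loss Δh = i · L = 0.04549 × 72.4 = 3.293 m.

3.29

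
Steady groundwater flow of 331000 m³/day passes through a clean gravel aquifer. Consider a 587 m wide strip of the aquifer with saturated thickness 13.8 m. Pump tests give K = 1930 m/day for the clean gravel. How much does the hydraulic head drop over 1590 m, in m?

33.7

Cross-sectional area A = 587 × 13.8 = 8101 m².
From Q = K·A·i, i = Q / (K·A) = 331000 / (1930 × 8101) = 0.02117.
Head loss Δh = i · L = 0.02117 × 1590 = 33.66 m.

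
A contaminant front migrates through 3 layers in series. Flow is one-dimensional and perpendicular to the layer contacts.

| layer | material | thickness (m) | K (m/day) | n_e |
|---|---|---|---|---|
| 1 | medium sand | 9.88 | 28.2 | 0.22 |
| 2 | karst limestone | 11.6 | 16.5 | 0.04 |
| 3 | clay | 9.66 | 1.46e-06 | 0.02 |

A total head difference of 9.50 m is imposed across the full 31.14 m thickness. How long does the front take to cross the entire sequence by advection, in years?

5400

With flow normal to the layers, continuity requires the same specific discharge q through every layer.
Σ(b_i/K_i) = 9.88/28.2 + 11.6/16.5 + 9.66/1.46e-06 = 6.616e+06 d.
q = Δh / Σ(b_i/K_i) = 9.50 / 6.616e+06 = 1.436e-06 m/day.
In each layer the seepage velocity is v_i = q/n_i, so the layer transit time is t_i = b_i·n_i / q:
  layer 1 (medium sand): t_1 = 9.88 × 0.22 / 1.436e-06 = 1.514e+06 d
  layer 2 (karst limestone): t_2 = 11.6 × 0.04 / 1.436e-06 = 3.232e+05 d
  layer 3 (clay): t_3 = 9.66 × 0.02 / 1.436e-06 = 1.346e+05 d
Total t = Σ t_i = 1.972e+06 days = 5398 years.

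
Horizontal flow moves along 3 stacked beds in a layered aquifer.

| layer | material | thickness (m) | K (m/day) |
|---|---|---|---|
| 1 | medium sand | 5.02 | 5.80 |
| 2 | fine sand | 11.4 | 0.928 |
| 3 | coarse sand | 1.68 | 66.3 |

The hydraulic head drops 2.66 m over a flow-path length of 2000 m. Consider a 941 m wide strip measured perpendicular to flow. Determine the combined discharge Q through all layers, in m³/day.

189

Flow is parallel to layering, so each bed carries its own Darcy discharge and the transmissivities add.
Σ(K_i·b_i) = 5.80×5.02 + 0.928×11.4 + 66.3×1.68 = 151.1 m²/day.
Hydraulic gradient i = Δh / L = 2.66 / 2000 = 0.001330.
Q = Σ(K_i·b_i) · W · i = 151.1 × 941 × 0.001330 = 189.1 m³/day.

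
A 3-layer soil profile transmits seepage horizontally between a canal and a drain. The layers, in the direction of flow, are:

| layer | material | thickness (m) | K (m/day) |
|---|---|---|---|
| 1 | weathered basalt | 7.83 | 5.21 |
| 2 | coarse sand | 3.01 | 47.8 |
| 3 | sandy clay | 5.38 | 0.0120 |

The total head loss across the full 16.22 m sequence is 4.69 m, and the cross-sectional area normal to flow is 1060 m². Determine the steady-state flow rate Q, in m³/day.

11.1

Flow is perpendicular to layering, so the layers act in series and the equivalent K is the thickness-weighted harmonic mean.
Total thickness L = 7.83 + 3.01 + 5.38 = 16.22 m.
Σ(b_i/K_i) = 7.83/5.21 + 3.01/47.8 + 5.38/0.0120 = 449.9 d.
K_eq = L / Σ(b_i/K_i) = 16.22 / 449.9 = 0.03605 m/day.
Q = K_eq · A · (Δh/L) = 0.03605 × 1060 × (4.69/16.22) = 11.05 m³/day.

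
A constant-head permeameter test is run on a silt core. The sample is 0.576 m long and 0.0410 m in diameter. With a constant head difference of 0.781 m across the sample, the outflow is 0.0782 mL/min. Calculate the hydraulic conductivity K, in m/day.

0.0629

Cross-sectional area A = π·(d/2)² = π × (0.0410/2)² = 0.001320 m².
Convert discharge: 0.0782 mL/min = 1.303e-09 m³/s.
Darcy's law rearranged: K = Q·L / (A·Δh) = 1.303e-09 × 0.576 / (0.001320 × 0.781) = 7.281e-07 m/s = 0.06290 m/day.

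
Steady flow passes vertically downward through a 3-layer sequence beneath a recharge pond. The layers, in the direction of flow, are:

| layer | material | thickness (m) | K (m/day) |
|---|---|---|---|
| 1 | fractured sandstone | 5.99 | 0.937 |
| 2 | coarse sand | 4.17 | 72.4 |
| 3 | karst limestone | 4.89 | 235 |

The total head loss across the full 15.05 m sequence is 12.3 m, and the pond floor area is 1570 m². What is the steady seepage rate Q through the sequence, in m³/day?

Flow is perpendicular to layering, so the layers act in series and the equivalent K is the thickness-weighted harmonic mean.
Total thickness L = 5.99 + 4.17 + 4.89 = 15.05 m.
Σ(b_i/K_i) = 5.99/0.937 + 4.17/72.4 + 4.89/235 = 6.471 d.
K_eq = L / Σ(b_i/K_i) = 15.05 / 6.471 = 2.326 m/day.
Q = K_eq · A · (Δh/L) = 2.326 × 1570 × (12.3/15.05) = 2984 m³/day.

2980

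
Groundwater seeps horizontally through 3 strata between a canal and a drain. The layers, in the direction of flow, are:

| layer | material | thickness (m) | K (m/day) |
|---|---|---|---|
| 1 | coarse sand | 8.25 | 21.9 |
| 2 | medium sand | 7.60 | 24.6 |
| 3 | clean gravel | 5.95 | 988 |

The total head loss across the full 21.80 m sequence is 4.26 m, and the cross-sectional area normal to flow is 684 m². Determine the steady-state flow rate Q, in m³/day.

4210

Flow is perpendicular to layering, so the layers act in series and the equivalent K is the thickness-weighted harmonic mean.
Total thickness L = 8.25 + 7.60 + 5.95 = 21.80 m.
Σ(b_i/K_i) = 8.25/21.9 + 7.60/24.6 + 5.95/988 = 0.6917 d.
K_eq = L / Σ(b_i/K_i) = 21.80 / 0.6917 = 31.52 m/day.
Q = K_eq · A · (Δh/L) = 31.52 × 684 × (4.26/21.80) = 4213 m³/day.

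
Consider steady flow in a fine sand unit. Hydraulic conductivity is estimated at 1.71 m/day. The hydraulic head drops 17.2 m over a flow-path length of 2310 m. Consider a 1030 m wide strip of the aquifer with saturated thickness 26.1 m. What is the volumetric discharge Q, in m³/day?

342

Cross-sectional area A = 1030 × 26.1 = 26883 m².
Hydraulic gradient i = Δh / L = 17.2 / 2310 = 0.007446.
Darcy's law: Q = K · A · i = 1.710 × 26883 × 0.007446 = 342.3 m³/day.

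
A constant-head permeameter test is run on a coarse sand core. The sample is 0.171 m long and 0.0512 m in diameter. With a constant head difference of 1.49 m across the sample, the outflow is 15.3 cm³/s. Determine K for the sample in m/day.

Cross-sectional area A = π·(d/2)² = π × (0.0512/2)² = 0.002059 m².
Convert discharge: 15.3 cm³/s = 1.530e-05 m³/s.
Darcy's law rearranged: K = Q·L / (A·Δh) = 1.530e-05 × 0.171 / (0.002059 × 1.49) = 0.0008528 m/s = 73.69 m/day.

73.7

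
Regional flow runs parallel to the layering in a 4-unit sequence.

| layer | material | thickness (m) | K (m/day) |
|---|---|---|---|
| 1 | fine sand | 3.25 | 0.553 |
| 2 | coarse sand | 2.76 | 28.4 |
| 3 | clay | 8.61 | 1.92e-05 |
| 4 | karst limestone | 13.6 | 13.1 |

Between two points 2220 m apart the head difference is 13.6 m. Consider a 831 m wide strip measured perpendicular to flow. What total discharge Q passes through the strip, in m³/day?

Flow is parallel to layering, so each bed carries its own Darcy discharge and the transmissivities add.
Σ(K_i·b_i) = 0.553×3.25 + 28.4×2.76 + 1.92e-05×8.61 + 13.1×13.6 = 258.3 m²/day.
Hydraulic gradient i = Δh / L = 13.6 / 2220 = 0.006126.
Q = Σ(K_i·b_i) · W · i = 258.3 × 831 × 0.006126 = 1315 m³/day.

1320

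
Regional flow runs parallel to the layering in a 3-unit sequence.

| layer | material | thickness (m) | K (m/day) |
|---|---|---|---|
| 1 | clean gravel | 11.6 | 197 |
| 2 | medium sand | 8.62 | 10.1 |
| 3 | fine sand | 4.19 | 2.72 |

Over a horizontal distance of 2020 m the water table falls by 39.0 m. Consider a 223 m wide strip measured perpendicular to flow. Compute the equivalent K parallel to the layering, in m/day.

97.7

Flow is parallel to layering, so each bed carries its own Darcy discharge and the transmissivities add.
Σ(K_i·b_i) = 197×11.6 + 10.1×8.62 + 2.72×4.19 = 2384 m²/day.
Total thickness b = 24.41 m, so K_eq = Σ(K_i·b_i)/b = 97.65 m/day.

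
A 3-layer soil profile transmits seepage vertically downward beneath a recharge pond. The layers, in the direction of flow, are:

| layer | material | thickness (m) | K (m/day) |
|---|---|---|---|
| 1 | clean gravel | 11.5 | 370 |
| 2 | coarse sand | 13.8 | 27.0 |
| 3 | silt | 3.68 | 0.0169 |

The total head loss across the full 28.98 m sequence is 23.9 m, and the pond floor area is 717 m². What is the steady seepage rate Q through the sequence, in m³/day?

78.5

Flow is perpendicular to layering, so the layers act in series and the equivalent K is the thickness-weighted harmonic mean.
Total thickness L = 11.5 + 13.8 + 3.68 = 28.98 m.
Σ(b_i/K_i) = 11.5/370 + 13.8/27.0 + 3.68/0.0169 = 218.3 d.
K_eq = L / Σ(b_i/K_i) = 28.98 / 218.3 = 0.1328 m/day.
Q = K_eq · A · (Δh/L) = 0.1328 × 717 × (23.9/28.98) = 78.50 m³/day.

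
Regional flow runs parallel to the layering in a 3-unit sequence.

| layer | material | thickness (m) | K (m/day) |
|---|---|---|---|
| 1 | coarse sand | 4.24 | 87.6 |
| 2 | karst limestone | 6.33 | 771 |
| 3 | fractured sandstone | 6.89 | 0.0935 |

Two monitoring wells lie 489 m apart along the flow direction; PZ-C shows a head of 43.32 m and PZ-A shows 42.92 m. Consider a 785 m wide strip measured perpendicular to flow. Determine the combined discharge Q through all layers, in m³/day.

3370

Flow is parallel to layering, so each bed carries its own Darcy discharge and the transmissivities add.
Σ(K_i·b_i) = 87.6×4.24 + 771×6.33 + 0.0935×6.89 = 5252 m²/day.
Hydraulic gradient i = (43.32 − 42.92) / 489 = 0.4 / 489 = 0.0008180.
Q = Σ(K_i·b_i) · W · i = 5252 × 785 × 0.0008180 = 3373 m³/day.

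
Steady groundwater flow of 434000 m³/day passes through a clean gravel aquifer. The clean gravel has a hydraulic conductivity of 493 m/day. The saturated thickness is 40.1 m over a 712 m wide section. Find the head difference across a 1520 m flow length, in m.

46.9

Cross-sectional area A = 712 × 40.1 = 28551 m².
From Q = K·A·i, i = Q / (K·A) = 434000 / (493.0 × 28551) = 0.03083.
Head loss Δh = i · L = 0.03083 × 1520 = 46.87 m.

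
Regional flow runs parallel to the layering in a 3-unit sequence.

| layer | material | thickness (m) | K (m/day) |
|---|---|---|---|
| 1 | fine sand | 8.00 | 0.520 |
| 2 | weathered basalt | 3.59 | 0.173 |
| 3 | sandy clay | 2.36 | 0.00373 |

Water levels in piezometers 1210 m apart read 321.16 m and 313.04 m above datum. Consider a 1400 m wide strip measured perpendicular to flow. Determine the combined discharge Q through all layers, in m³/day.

Flow is parallel to layering, so each bed carries its own Darcy discharge and the transmissivities add.
Σ(K_i·b_i) = 0.520×8.00 + 0.173×3.59 + 0.00373×2.36 = 4.790 m²/day.
Hydraulic gradient i = (321.16 − 313.04) / 1210 = 8.12 / 1210 = 0.006711.
Q = Σ(K_i·b_i) · W · i = 4.790 × 1400 × 0.006711 = 45.00 m³/day.

45.0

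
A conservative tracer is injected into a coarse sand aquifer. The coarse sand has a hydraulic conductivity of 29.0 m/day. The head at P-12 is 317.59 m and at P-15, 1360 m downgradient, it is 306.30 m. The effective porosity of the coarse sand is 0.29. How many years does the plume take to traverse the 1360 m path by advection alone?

Hydraulic gradient i = (317.59 − 306.30) / 1360 = 11.29 / 1360 = 0.008301.
Darcy flux q = K · i = 29.00 × 0.008301 = 0.2407 m/day.
Seepage velocity v = q / n_e = 0.2407 / 0.29 = 0.8301 m/day.
Travel time t = L / v = 1360 / 0.8301 = 1638 days = 4.485 years.

4.49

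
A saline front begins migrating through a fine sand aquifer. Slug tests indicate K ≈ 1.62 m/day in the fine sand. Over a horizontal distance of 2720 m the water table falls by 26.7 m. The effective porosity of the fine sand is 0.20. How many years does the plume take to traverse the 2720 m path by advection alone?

Hydraulic gradient i = Δh / L = 26.7 / 2720 = 0.009816.
Darcy flux q = K · i = 1.620 × 0.009816 = 0.01590 m/day.
Seepage velocity v = q / n_e = 0.01590 / 0.20 = 0.07951 m/day.
Travel time t = L / v = 2720 / 0.07951 = 34209 days = 93.66 years.

93.7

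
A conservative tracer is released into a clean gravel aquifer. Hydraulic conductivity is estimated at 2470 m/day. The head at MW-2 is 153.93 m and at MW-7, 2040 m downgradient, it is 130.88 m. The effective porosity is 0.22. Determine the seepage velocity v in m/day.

Hydraulic gradient i = (153.93 − 130.88) / 2040 = 23.05 / 2040 = 0.01130.
Darcy flux q = K · i = 2470 × 0.01130 = 27.91 m/day.
Seepage velocity v = q / n_e = 27.91 / 0.22 = 126.9 m/day.

127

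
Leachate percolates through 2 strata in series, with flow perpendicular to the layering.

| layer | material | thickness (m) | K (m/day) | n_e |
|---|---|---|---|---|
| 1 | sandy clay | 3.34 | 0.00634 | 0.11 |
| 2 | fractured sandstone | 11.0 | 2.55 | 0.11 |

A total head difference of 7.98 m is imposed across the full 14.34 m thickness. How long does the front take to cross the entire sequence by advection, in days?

With flow normal to the layers, continuity requires the same specific discharge q through every layer.
Σ(b_i/K_i) = 3.34/0.00634 + 11.0/2.55 = 531.1 d.
q = Δh / Σ(b_i/K_i) = 7.98 / 531.1 = 0.01502 m/day.
In each layer the seepage velocity is v_i = q/n_i, so the layer transit time is t_i = b_i·n_i / q:
  layer 1 (sandy clay): t_1 = 3.34 × 0.11 / 0.01502 = 24.45 d
  layer 2 (fractured sandstone): t_2 = 11.0 × 0.11 / 0.01502 = 80.53 d
Total t = Σ t_i = 105.0 days.

105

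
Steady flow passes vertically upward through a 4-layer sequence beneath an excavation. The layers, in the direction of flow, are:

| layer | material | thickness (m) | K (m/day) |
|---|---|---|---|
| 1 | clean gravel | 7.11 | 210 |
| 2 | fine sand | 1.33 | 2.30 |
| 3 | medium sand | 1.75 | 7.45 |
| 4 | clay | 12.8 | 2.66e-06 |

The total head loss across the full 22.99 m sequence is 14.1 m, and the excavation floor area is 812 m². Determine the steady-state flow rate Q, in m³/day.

Flow is perpendicular to layering, so the layers act in series and the equivalent K is the thickness-weighted harmonic mean.
Total thickness L = 7.11 + 1.33 + 1.75 + 12.8 = 22.99 m.
Σ(b_i/K_i) = 7.11/210 + 1.33/2.30 + 1.75/7.45 + 12.8/2.66e-06 = 4.812e+06 d.
K_eq = L / Σ(b_i/K_i) = 22.99 / 4.812e+06 = 4.778e-06 m/day.
Q = K_eq · A · (Δh/L) = 4.778e-06 × 812 × (14.1/22.99) = 0.002379 m³/day.

0.00238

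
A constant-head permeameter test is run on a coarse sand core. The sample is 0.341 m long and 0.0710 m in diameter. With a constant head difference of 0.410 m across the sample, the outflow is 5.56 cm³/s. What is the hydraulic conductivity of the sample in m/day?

Cross-sectional area A = π·(d/2)² = π × (0.0710/2)² = 0.003959 m².
Convert discharge: 5.56 cm³/s = 5.560e-06 m³/s.
Darcy's law rearranged: K = Q·L / (A·Δh) = 5.560e-06 × 0.341 / (0.003959 × 0.410) = 0.001168 m/s = 100.9 m/day.

101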